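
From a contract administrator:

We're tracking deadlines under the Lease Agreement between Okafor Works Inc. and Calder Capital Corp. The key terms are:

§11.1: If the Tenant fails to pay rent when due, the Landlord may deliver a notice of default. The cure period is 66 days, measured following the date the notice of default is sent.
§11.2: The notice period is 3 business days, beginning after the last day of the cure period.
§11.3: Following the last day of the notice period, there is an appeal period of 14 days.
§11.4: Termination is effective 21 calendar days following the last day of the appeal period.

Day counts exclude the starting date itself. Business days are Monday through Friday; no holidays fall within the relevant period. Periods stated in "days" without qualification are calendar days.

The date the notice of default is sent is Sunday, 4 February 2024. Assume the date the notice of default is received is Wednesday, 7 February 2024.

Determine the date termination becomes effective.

20 May 2024

The last day of the cure period: 4 February 2024 + 66 days = 10 April 2024.
From Wednesday, 10 April 2024, 3 business days (Apr 11, Apr 12, Apr 15, skipping weekends) brings us to Monday, 15 April 2024, which is the last day of the notice period.
The last day of the appeal period: 14 calendar days after 15 April 2024 is 29 April 2024.
The date termination becomes effective: 29 April 2024 + 21 days = 20 May 2024.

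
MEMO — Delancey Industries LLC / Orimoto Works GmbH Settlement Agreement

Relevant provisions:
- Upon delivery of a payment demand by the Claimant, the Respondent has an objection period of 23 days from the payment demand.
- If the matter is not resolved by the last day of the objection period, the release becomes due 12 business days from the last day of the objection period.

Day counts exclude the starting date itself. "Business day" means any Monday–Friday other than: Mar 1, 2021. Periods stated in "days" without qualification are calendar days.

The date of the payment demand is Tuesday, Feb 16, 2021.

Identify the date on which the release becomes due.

The last day of the objection period: Feb 16, 2021 + 23 days = Mar 11, 2021.
The date on which the release becomes due: counting 12 business days from Thursday, Mar 11, 2021 (Mar 12, Mar 15, Mar 16, Mar 17, …, Mar 25, Mar 26, Mar 29, skipping weekends) reaches Monday, Mar 29, 2021.

Mar 29, 2021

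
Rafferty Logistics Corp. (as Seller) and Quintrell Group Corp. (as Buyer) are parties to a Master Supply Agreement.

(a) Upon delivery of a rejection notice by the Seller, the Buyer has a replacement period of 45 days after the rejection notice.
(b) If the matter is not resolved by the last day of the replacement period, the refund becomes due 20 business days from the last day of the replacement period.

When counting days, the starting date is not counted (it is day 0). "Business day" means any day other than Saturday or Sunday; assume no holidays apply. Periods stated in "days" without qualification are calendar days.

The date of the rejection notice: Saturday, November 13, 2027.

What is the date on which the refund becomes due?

Adding 45 calendar days to November 13, 2027 gives December 28, 2027, which is the last day of the replacement period.
From Tuesday, December 28, 2027, 20 business days (Dec 29, Dec 30, Dec 31, Jan 3, …, Jan 21, Jan 24, Jan 25, skipping weekends) brings us to Tuesday, January 25, 2028, which is the date on which the refund becomes due.

January 25, 2028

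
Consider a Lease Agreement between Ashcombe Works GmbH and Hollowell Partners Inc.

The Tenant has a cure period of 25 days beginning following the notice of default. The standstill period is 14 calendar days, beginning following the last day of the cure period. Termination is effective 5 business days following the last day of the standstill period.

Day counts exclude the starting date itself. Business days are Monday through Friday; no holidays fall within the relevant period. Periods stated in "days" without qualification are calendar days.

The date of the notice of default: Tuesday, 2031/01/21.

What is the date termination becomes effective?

2031/03/07

The last day of the cure period: 2031/01/21 + 25 days = 2031/02/15.
The last day of the standstill period: 14 calendar days after 2031/02/15 is 2031/03/01.
The date termination becomes effective: 5 business days after Saturday, 2031/03/01, skipping weekends — Mar 3, Mar 4, Mar 5, Mar 6, Mar 7 — lands on Friday, 2031/03/07.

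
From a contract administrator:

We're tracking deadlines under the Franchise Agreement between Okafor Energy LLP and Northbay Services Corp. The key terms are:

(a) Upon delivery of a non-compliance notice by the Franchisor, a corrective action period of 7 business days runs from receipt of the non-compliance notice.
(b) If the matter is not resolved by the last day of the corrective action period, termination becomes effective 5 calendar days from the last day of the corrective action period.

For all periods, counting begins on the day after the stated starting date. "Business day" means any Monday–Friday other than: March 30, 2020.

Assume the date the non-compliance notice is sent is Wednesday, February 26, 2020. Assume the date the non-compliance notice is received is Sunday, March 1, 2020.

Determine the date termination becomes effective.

The last day of the corrective action period: counting 7 business days from Sunday, March 1, 2020 (Mar 2, Mar 3, Mar 4, Mar 5, Mar 6, Mar 9, Mar 10, skipping weekends) reaches Tuesday, March 10, 2020.
The date termination becomes effective: March 10, 2020 + 5 days = March 15, 2020.

March 15, 2020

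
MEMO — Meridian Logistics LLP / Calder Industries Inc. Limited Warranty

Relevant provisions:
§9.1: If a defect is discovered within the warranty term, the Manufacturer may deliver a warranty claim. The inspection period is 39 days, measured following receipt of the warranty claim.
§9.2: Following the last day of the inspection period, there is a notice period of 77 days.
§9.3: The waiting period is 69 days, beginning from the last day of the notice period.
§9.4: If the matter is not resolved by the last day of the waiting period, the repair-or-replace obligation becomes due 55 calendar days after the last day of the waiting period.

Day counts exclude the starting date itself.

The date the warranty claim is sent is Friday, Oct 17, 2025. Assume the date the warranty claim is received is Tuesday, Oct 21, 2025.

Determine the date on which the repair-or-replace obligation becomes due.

Jun 18, 2026

The last day of the inspection period: 39 calendar days after Oct 21, 2025 is Nov 29, 2025.
The last day of the notice period: Nov 29, 2025 + 77 days = Feb 14, 2026.
The last day of the waiting period: Feb 14, 2026 + 69 days = Apr 24, 2026.
The date on which the repair-or-replace obligation becomes due: Apr 24, 2026 + 55 days = Jun 18, 2026.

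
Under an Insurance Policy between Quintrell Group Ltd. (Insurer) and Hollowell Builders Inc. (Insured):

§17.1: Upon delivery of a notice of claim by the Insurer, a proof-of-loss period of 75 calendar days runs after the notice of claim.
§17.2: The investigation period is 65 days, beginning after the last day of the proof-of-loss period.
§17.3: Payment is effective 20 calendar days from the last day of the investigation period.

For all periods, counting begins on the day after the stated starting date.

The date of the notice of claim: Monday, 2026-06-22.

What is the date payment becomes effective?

2026-11-29

The last day of the proof-of-loss period: 75 calendar days after 2026-06-22 is 2026-09-05.
Adding 65 calendar days to 2026-09-05 gives 2026-11-09, which is the last day of the investigation period.
The date payment becomes effective: 2026-11-09 + 20 days = 2026-11-29.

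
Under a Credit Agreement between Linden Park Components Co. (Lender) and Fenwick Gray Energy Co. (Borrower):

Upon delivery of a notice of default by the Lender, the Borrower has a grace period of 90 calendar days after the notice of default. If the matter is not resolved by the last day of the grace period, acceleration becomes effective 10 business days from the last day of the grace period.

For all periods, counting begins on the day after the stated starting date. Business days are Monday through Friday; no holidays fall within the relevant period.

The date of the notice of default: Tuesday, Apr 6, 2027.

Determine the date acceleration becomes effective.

The last day of the grace period: 90 calendar days after Apr 6, 2027 is Jul 5, 2027.
From Monday, Jul 5, 2027, 10 business days (Jul 6, Jul 7, Jul 8, Jul 9, Jul 12, Jul 13, Jul 14, Jul 15, Jul 16, Jul 19, skipping weekends) brings us to Monday, Jul 19, 2027, which is the date acceleration becomes effective.

Jul 19, 2027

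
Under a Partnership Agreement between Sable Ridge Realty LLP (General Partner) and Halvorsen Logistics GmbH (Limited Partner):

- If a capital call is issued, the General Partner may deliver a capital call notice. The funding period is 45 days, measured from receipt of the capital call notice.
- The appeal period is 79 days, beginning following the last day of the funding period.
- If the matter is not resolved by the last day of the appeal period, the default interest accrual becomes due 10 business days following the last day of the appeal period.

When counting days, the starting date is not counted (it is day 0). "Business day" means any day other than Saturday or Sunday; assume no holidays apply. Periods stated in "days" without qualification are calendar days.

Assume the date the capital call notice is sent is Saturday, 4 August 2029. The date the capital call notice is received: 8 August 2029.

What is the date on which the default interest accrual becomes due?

Adding 45 calendar days to 8 August 2029 gives 22 September 2029, which is the last day of the funding period.
Adding 79 calendar days to 22 September 2029 gives 10 December 2029, which is the last day of the appeal period.
From Monday, 10 December 2029, 10 business days (Dec 11, Dec 12, Dec 13, Dec 14, Dec 17, Dec 18, Dec 19, Dec 20, Dec 21, Dec 24, skipping weekends) brings us to Monday, 24 December 2029, which is the date on which the default interest accrual becomes due.

24 December 2029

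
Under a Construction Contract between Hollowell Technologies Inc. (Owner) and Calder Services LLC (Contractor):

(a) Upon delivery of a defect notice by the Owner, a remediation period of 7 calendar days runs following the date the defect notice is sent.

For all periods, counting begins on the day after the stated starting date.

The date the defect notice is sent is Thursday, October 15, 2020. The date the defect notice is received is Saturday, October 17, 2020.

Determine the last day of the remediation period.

October 22, 2020

The last day of the remediation period: 7 calendar days after October 15, 2020 is October 22, 2020.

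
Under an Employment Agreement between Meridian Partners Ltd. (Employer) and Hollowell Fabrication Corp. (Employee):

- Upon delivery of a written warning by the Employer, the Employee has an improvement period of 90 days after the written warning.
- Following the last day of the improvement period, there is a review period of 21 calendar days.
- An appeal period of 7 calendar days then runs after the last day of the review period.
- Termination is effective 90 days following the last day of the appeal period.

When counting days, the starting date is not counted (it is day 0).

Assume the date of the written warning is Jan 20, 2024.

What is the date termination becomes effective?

The last day of the improvement period: 90 calendar days after Jan 20, 2024 is Apr 19, 2024.
The last day of the review period: Apr 19, 2024 + 21 days = May 10, 2024.
The last day of the appeal period: 7 calendar days after May 10, 2024 is May 17, 2024.
The date termination becomes effective: 90 calendar days after May 17, 2024 is Aug 15, 2024.

Aug 15, 2024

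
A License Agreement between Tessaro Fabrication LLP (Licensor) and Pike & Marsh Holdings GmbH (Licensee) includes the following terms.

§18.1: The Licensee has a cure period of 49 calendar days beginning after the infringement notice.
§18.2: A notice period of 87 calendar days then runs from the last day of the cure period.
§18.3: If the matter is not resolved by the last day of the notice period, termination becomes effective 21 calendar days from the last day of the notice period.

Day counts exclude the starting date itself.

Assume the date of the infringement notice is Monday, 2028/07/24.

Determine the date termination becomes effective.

2028/12/28

The last day of the cure period: 49 calendar days after 2028/07/24 is 2028/09/11.
Adding 87 calendar days to 2028/09/11 gives 2028/12/07, which is the last day of the notice period.
The date termination becomes effective: 2028/12/07 + 21 days = 2028/12/28.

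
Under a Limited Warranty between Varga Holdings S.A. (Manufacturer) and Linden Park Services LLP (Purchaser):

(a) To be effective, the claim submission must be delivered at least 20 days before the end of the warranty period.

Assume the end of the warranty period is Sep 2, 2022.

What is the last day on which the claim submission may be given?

Aug 13, 2022

Counting back 20 calendar days from Sep 2, 2022 gives Aug 13, 2022.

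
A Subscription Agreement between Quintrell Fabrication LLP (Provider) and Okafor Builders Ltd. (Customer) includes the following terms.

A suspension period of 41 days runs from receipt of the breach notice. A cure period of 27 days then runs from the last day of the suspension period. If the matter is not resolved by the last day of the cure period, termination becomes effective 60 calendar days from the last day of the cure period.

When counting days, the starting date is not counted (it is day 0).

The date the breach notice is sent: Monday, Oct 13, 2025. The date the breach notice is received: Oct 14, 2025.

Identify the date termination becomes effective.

Adding 41 calendar days to Oct 14, 2025 gives Nov 24, 2025, which is the last day of the suspension period.
Adding 27 calendar days to Nov 24, 2025 gives Dec 21, 2025, which is the last day of the cure period.
Adding 60 calendar days to Dec 21, 2025 gives Feb 19, 2026, which is the date termination becomes effective.

Feb 19, 2026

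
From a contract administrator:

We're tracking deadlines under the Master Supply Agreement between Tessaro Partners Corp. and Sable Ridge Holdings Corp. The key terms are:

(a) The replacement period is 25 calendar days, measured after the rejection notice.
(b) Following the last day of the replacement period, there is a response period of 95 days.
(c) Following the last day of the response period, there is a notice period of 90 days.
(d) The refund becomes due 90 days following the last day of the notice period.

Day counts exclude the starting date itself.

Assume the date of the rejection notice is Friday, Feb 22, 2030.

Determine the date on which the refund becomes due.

The last day of the replacement period: 25 calendar days after Feb 22, 2030 is Mar 19, 2030.
Adding 95 calendar days to Mar 19, 2030 gives Jun 22, 2030, which is the last day of the response period.
The last day of the notice period: 90 calendar days after Jun 22, 2030 is Sep 20, 2030.
Adding 90 calendar days to Sep 20, 2030 gives Dec 19, 2030, which is the date on which the refund becomes due.

Dec 19, 2030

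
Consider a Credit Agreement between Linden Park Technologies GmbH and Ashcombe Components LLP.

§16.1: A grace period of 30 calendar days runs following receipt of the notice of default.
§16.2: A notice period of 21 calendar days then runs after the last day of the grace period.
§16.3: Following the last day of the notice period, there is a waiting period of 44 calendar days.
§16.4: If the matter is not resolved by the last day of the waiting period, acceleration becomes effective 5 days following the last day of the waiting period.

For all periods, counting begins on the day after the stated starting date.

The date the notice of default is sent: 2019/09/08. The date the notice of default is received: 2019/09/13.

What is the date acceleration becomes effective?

The last day of the grace period: 30 calendar days after 2019/09/13 is 2019/10/13.
The last day of the notice period: 2019/10/13 + 21 days = 2019/11/03.
The last day of the waiting period: 44 calendar days after 2019/11/03 is 2019/12/17.
Adding 5 calendar days to 2019/12/17 gives 2019/12/22, which is the date acceleration becomes effective.

2019/12/22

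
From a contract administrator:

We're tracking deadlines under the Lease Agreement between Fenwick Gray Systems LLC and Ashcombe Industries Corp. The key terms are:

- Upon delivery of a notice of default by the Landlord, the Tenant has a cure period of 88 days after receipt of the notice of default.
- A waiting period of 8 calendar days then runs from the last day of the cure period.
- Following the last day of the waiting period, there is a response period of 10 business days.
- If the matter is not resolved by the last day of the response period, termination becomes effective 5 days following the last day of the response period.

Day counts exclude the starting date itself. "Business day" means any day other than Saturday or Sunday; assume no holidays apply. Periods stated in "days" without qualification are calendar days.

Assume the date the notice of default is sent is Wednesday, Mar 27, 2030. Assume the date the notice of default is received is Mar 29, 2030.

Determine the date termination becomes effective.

The last day of the cure period: 88 calendar days after Mar 29, 2030 is Jun 25, 2030.
Adding 8 calendar days to Jun 25, 2030 gives Jul 3, 2030, which is the last day of the waiting period.
The last day of the response period: 10 business days after Wednesday, Jul 3, 2030, skipping weekends — Jul 4, Jul 5, Jul 8, Jul 9, Jul 10, Jul 11, Jul 12, Jul 15, Jul 16, Jul 17 — lands on Wednesday, Jul 17, 2030.
The date termination becomes effective: Jul 17, 2030 + 5 days = Jul 22, 2030.

Jul 22, 2030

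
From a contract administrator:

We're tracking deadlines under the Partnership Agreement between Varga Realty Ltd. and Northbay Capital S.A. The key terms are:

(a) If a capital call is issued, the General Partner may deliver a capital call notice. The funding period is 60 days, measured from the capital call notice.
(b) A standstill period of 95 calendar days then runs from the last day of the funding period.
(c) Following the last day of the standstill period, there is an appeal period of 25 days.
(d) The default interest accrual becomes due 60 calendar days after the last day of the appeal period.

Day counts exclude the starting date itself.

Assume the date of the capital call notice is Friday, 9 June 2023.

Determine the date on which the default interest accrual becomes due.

4 February 2024

Adding 60 calendar days to 9 June 2023 gives 8 August 2023, which is the last day of the funding period.
Adding 95 calendar days to 8 August 2023 gives 11 November 2023, which is the last day of the standstill period.
Adding 25 calendar days to 11 November 2023 gives 6 December 2023, which is the last day of the appeal period.
The date on which the default interest accrual becomes due: 6 December 2023 + 60 days = 4 February 2024.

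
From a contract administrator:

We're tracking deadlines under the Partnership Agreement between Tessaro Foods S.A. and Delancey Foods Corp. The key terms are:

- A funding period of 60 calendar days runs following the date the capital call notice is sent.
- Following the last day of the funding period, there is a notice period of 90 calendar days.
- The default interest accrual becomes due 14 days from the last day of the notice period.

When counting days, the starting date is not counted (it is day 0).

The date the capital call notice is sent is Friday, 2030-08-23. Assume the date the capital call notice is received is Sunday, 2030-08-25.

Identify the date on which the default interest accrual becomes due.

2031-02-03

The last day of the funding period: 2030-08-23 + 60 days = 2030-10-22.
Adding 90 calendar days to 2030-10-22 gives 2031-01-20, which is the last day of the notice period.
The date on which the default interest accrual becomes due: 2031-01-20 + 14 days = 2031-02-03.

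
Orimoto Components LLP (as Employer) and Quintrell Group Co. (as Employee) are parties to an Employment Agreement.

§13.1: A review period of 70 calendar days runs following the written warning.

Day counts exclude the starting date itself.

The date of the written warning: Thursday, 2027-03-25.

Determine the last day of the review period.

2027-06-03

Adding 70 calendar days to 2027-03-25 gives 2027-06-03, which is the last day of the review period.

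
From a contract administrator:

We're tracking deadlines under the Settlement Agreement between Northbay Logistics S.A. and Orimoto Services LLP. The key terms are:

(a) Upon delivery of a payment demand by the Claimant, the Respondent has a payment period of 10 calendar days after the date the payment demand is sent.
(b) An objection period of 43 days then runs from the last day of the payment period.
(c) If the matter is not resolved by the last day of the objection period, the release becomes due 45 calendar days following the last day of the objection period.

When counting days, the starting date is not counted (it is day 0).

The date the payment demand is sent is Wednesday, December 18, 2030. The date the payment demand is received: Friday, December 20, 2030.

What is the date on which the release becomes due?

March 26, 2031

The last day of the payment period: 10 calendar days after December 18, 2030 is December 28, 2030.
Adding 43 calendar days to December 28, 2030 gives February 9, 2031, which is the last day of the objection period.
The date on which the release becomes due: February 9, 2031 + 45 days = March 26, 2031.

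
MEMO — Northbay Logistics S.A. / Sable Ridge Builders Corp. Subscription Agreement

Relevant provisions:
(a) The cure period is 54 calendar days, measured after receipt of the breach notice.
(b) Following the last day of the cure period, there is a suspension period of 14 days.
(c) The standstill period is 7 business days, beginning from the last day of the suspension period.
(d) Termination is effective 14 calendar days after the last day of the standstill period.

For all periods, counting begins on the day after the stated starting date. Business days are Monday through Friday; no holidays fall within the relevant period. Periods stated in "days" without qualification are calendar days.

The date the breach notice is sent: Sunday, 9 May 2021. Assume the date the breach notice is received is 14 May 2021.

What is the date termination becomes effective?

The last day of the cure period: 14 May 2021 + 54 days = 7 July 2021.
The last day of the suspension period: 14 calendar days after 7 July 2021 is 21 July 2021.
The last day of the standstill period: 7 business days after Wednesday, 21 July 2021, skipping weekends — Jul 22, Jul 23, Jul 26, Jul 27, Jul 28, Jul 29, Jul 30 — lands on Friday, 30 July 2021.
Adding 14 calendar days to 30 July 2021 gives 13 August 2021, which is the date termination becomes effective.

13 August 2021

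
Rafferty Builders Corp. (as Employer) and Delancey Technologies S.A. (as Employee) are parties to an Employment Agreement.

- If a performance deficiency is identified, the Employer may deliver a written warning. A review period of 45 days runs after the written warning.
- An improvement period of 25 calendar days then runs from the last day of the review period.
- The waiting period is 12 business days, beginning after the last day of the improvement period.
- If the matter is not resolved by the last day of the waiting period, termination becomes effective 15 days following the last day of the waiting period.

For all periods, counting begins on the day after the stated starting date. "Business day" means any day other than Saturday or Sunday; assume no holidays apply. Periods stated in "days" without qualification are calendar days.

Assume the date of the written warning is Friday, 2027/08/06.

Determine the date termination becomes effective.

2027/11/17

The last day of the review period: 45 calendar days after 2027/08/06 is 2027/09/20.
The last day of the improvement period: 25 calendar days after 2027/09/20 is 2027/10/15.
The last day of the waiting period: 12 business days after Friday, 2027/10/15, skipping weekends — Oct 18, Oct 19, Oct 20, Oct 21, …, Oct 29, Nov 1, Nov 2 — lands on Tuesday, 2027/11/02.
The date termination becomes effective: 2027/11/02 + 15 days = 2027/11/17.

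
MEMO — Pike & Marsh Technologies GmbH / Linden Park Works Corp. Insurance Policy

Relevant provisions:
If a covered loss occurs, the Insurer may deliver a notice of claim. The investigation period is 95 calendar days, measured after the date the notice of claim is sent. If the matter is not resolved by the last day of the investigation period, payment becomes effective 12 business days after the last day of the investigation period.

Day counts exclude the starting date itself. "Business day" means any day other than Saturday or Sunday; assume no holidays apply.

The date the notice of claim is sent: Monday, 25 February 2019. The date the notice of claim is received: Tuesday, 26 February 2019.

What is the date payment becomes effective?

Adding 95 calendar days to 25 February 2019 gives 31 May 2019, which is the last day of the investigation period.
The date payment becomes effective: counting 12 business days from Friday, 31 May 2019 (Jun 3, Jun 4, Jun 5, Jun 6, …, Jun 14, Jun 17, Jun 18, skipping weekends) reaches Tuesday, 18 June 2019.

18 June 2019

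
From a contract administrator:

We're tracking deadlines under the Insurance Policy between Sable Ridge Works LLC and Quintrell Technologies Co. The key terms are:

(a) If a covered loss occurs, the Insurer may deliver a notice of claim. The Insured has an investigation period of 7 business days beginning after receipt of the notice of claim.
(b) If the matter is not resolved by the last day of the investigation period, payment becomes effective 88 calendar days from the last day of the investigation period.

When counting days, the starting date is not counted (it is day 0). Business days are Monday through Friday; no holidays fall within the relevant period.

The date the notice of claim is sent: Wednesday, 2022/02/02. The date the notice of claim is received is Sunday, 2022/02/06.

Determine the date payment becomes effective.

The last day of the investigation period: counting 7 business days from Sunday, 2022/02/06 (Feb 7, Feb 8, Feb 9, Feb 10, Feb 11, Feb 14, Feb 15, skipping weekends) reaches Tuesday, 2022/02/15.
Adding 88 calendar days to 2022/02/15 gives 2022/05/14, which is the date payment becomes effective.

2022/05/14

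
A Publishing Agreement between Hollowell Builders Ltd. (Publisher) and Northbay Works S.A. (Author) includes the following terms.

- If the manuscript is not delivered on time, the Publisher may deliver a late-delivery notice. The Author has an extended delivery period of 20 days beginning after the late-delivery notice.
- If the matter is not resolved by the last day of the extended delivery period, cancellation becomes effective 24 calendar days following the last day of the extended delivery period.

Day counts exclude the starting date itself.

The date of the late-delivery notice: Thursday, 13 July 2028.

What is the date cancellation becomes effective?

The last day of the extended delivery period: 13 July 2028 + 20 days = 2 August 2028.
The date cancellation becomes effective: 24 calendar days after 2 August 2028 is 26 August 2028.

26 August 2028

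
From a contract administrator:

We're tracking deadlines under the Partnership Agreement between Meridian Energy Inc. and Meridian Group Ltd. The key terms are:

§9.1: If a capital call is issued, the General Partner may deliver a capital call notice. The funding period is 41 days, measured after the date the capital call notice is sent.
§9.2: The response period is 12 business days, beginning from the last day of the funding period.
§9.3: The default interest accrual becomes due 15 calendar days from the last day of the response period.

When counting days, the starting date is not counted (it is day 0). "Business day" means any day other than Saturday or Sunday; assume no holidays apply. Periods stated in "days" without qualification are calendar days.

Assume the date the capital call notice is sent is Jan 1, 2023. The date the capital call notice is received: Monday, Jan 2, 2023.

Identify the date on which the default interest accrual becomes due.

Mar 15, 2023

The last day of the funding period: 41 calendar days after Jan 1, 2023 is Feb 11, 2023.
From Saturday, Feb 11, 2023, 12 business days (Feb 13, Feb 14, Feb 15, Feb 16, …, Feb 24, Feb 27, Feb 28, skipping weekends) brings us to Tuesday, Feb 28, 2023, which is the last day of the response period.
The date on which the default interest accrual becomes due: 15 calendar days after Feb 28, 2023 is Mar 15, 2023.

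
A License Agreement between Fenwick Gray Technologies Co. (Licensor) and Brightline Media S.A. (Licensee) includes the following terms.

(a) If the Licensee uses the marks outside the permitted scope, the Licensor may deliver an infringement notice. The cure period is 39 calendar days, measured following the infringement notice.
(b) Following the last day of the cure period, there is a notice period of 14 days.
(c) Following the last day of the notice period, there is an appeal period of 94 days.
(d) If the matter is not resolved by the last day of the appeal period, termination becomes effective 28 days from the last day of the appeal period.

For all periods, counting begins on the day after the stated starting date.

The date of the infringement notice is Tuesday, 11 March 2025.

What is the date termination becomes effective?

The last day of the cure period: 39 calendar days after 11 March 2025 is 19 April 2025.
The last day of the notice period: 14 calendar days after 19 April 2025 is 3 May 2025.
The last day of the appeal period: 94 calendar days after 3 May 2025 is 5 August 2025.
Adding 28 calendar days to 5 August 2025 gives 2 September 2025, which is the date termination becomes effective.

2 September 2025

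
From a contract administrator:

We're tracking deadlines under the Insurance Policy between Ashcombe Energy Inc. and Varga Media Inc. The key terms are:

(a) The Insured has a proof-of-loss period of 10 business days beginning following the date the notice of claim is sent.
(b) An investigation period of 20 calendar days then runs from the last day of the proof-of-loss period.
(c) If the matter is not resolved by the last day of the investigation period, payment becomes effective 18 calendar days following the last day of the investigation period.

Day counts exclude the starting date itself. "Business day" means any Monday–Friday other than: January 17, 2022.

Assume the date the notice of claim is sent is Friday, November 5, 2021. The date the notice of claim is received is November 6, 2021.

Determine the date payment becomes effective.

The last day of the proof-of-loss period: 10 business days after Friday, November 5, 2021, skipping weekends — Nov 8, Nov 9, Nov 10, Nov 11, Nov 12, Nov 15, Nov 16, Nov 17, Nov 18, Nov 19 — lands on Friday, November 19, 2021.
The last day of the investigation period: November 19, 2021 + 20 days = December 9, 2021.
The date payment becomes effective: December 9, 2021 + 18 days = December 27, 2021.

December 27, 2021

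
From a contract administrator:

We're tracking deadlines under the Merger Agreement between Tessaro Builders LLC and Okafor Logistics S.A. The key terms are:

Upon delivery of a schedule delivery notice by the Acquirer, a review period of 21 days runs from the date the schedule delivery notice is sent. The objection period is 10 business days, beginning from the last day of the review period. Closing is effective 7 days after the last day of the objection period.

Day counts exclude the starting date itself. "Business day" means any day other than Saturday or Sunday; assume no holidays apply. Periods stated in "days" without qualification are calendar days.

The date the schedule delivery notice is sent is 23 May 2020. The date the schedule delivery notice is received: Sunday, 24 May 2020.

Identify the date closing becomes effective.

3 July 2020

Adding 21 calendar days to 23 May 2020 gives 13 June 2020, which is the last day of the review period.
From Saturday, 13 June 2020, 10 business days (Jun 15, Jun 16, Jun 17, Jun 18, Jun 19, Jun 22, Jun 23, Jun 24, Jun 25, Jun 26, skipping weekends) brings us to Friday, 26 June 2020, which is the last day of the objection period.
The date closing becomes effective: 7 calendar days after 26 June 2020 is 3 July 2020.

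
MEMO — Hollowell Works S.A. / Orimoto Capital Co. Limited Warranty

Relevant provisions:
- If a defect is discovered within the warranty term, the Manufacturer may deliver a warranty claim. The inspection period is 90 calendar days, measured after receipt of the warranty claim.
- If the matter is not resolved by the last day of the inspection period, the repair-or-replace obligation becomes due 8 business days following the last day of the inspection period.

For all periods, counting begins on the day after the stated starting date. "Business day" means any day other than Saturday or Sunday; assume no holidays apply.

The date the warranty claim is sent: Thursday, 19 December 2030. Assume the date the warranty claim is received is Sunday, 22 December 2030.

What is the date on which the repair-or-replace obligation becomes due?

Adding 90 calendar days to 22 December 2030 gives 22 March 2031, which is the last day of the inspection period.
The date on which the repair-or-replace obligation becomes due: 8 business days after Saturday, 22 March 2031, skipping weekends — Mar 24, Mar 25, Mar 26, Mar 27, Mar 28, Mar 31, Apr 1, Apr 2 — lands on Wednesday, 2 April 2031.

2 April 2031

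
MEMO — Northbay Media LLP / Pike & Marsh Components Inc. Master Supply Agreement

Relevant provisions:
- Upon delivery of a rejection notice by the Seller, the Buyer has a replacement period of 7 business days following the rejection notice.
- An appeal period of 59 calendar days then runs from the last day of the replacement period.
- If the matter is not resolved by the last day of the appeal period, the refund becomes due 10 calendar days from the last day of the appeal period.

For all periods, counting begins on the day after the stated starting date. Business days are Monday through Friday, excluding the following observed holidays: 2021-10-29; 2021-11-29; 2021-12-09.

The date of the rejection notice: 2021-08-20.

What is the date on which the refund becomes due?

2021-11-08

The last day of the replacement period: counting 7 business days from Friday, 2021-08-20 (Aug 23, Aug 24, Aug 25, Aug 26, Aug 27, Aug 30, Aug 31, skipping weekends) reaches Tuesday, 2021-08-31.
Adding 59 calendar days to 2021-08-31 gives 2021-10-29, which is the last day of the appeal period.
The date on which the refund becomes due: 10 calendar days after 2021-10-29 is 2021-11-08.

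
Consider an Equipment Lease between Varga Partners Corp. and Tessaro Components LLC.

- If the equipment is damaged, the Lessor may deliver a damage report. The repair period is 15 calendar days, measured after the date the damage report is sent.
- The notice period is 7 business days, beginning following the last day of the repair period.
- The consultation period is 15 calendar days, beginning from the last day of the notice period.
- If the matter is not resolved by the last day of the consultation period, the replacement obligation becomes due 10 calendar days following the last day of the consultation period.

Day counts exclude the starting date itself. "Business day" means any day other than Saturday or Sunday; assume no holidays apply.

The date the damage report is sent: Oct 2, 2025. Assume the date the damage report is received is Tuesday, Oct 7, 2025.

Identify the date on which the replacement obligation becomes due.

The last day of the repair period: 15 calendar days after Oct 2, 2025 is Oct 17, 2025.
From Friday, Oct 17, 2025, 7 business days (Oct 20, Oct 21, Oct 22, Oct 23, Oct 24, Oct 27, Oct 28, skipping weekends) brings us to Tuesday, Oct 28, 2025, which is the last day of the notice period.
The last day of the consultation period: 15 calendar days after Oct 28, 2025 is Nov 12, 2025.
The date on which the replacement obligation becomes due: 10 calendar days after Nov 12, 2025 is Nov 22, 2025.

Nov 22, 2025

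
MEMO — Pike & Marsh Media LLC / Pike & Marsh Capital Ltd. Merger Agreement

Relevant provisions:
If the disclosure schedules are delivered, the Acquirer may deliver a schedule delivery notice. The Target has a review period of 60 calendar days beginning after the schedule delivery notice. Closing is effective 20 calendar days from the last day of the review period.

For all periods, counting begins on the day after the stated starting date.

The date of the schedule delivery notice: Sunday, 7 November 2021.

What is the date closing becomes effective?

The last day of the review period: 60 calendar days after 7 November 2021 is 6 January 2022.
The date closing becomes effective: 20 calendar days after 6 January 2022 is 26 January 2022.

26 January 2022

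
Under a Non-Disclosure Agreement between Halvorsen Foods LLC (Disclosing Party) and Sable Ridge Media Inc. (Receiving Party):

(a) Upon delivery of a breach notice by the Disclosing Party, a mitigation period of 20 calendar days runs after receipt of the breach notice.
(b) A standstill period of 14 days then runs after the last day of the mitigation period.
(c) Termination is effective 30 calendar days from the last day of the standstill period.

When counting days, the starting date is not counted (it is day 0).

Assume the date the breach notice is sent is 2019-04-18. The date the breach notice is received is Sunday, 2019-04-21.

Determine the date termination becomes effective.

The last day of the mitigation period: 20 calendar days after 2019-04-21 is 2019-05-11.
The last day of the standstill period: 14 calendar days after 2019-05-11 is 2019-05-25.
The date termination becomes effective: 2019-05-25 + 30 days = 2019-06-24.

2019-06-24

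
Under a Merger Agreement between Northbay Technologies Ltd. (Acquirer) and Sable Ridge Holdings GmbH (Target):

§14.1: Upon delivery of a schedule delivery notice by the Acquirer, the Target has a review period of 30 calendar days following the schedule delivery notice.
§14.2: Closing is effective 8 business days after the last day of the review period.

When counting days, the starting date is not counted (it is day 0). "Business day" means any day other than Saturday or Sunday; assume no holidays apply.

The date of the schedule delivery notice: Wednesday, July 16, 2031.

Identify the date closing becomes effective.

August 27, 2031

The last day of the review period: July 16, 2031 + 30 days = August 15, 2031.
The date closing becomes effective: 8 business days after Friday, August 15, 2031, skipping weekends — Aug 18, Aug 19, Aug 20, Aug 21, Aug 22, Aug 25, Aug 26, Aug 27 — lands on Wednesday, August 27, 2031.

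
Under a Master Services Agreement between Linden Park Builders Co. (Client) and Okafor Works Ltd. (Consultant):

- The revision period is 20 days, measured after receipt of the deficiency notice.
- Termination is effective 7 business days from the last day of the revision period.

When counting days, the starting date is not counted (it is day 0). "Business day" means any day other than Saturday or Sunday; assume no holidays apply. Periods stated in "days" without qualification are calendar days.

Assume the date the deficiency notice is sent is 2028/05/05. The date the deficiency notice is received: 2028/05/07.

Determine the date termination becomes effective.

2028/06/06

The last day of the revision period: 2028/05/07 + 20 days = 2028/05/27.
The date termination becomes effective: counting 7 business days from Saturday, 2028/05/27 (May 29, May 30, May 31, Jun 1, Jun 2, Jun 5, Jun 6, skipping weekends) reaches Tuesday, 2028/06/06.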